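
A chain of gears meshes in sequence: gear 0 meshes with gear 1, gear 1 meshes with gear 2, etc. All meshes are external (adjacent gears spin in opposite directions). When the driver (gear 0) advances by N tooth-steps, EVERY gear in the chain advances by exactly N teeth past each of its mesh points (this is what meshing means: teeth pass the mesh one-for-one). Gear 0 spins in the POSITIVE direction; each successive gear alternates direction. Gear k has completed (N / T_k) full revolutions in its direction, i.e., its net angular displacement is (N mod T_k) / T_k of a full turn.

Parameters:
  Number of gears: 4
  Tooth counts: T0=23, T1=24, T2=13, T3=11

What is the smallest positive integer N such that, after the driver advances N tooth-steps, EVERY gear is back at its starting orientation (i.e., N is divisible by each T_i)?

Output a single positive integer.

Answer: 78936

Derivation:
Gear k returns to start when N is a multiple of T_k.
All gears at start simultaneously when N is a common multiple of [23, 24, 13, 11]; the smallest such N is lcm(23, 24, 13, 11).
Start: lcm = T0 = 23
Fold in T1=24: gcd(23, 24) = 1; lcm(23, 24) = 23 * 24 / 1 = 552 / 1 = 552
Fold in T2=13: gcd(552, 13) = 1; lcm(552, 13) = 552 * 13 / 1 = 7176 / 1 = 7176
Fold in T3=11: gcd(7176, 11) = 1; lcm(7176, 11) = 7176 * 11 / 1 = 78936 / 1 = 78936
Full cycle length = 78936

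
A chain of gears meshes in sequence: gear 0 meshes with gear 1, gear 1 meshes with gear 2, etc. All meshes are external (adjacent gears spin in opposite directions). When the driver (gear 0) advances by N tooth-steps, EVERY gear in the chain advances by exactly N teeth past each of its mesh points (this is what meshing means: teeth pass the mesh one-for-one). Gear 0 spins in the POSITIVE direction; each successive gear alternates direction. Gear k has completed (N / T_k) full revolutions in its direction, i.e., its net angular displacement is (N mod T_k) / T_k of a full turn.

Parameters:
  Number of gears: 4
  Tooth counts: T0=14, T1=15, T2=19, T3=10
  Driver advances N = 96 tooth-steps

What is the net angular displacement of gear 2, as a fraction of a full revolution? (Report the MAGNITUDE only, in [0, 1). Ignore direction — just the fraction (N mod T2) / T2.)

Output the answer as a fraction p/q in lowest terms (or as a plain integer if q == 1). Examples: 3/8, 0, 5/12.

Chain of 4 gears, tooth counts: [14, 15, 19, 10]
  gear 0: T0=14, direction=positive, advance = 96 mod 14 = 12 teeth = 12/14 turn
  gear 1: T1=15, direction=negative, advance = 96 mod 15 = 6 teeth = 6/15 turn
  gear 2: T2=19, direction=positive, advance = 96 mod 19 = 1 teeth = 1/19 turn
  gear 3: T3=10, direction=negative, advance = 96 mod 10 = 6 teeth = 6/10 turn
Gear 2: 96 mod 19 = 1
Fraction = 1 / 19 = 1/19 (gcd(1,19)=1) = 1/19

Answer: 1/19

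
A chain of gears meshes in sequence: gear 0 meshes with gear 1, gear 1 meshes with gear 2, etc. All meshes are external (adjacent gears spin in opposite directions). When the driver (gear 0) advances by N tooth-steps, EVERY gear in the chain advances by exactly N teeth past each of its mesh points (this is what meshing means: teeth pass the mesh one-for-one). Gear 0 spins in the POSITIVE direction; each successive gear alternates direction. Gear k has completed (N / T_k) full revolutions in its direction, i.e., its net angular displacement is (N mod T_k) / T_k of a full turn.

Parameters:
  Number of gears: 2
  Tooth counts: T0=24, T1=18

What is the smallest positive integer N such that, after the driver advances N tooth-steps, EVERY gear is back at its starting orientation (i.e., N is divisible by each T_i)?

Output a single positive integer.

Answer: 72

Derivation:
Gear k returns to start when N is a multiple of T_k.
All gears at start simultaneously when N is a common multiple of [24, 18]; the smallest such N is lcm(24, 18).
Start: lcm = T0 = 24
Fold in T1=18: gcd(24, 18) = 6; lcm(24, 18) = 24 * 18 / 6 = 432 / 6 = 72
Full cycle length = 72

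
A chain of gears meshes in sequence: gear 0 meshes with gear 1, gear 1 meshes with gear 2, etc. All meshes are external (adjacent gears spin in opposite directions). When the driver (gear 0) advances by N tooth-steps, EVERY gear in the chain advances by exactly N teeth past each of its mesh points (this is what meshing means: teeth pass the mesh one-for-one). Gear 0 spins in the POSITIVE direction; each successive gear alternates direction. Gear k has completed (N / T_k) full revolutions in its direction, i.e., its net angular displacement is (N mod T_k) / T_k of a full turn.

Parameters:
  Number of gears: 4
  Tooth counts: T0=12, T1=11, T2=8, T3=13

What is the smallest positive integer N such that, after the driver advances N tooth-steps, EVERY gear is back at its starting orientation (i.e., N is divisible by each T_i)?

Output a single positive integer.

Gear k returns to start when N is a multiple of T_k.
All gears at start simultaneously when N is a common multiple of [12, 11, 8, 13]; the smallest such N is lcm(12, 11, 8, 13).
Start: lcm = T0 = 12
Fold in T1=11: gcd(12, 11) = 1; lcm(12, 11) = 12 * 11 / 1 = 132 / 1 = 132
Fold in T2=8: gcd(132, 8) = 4; lcm(132, 8) = 132 * 8 / 4 = 1056 / 4 = 264
Fold in T3=13: gcd(264, 13) = 1; lcm(264, 13) = 264 * 13 / 1 = 3432 / 1 = 3432
Full cycle length = 3432

Answer: 3432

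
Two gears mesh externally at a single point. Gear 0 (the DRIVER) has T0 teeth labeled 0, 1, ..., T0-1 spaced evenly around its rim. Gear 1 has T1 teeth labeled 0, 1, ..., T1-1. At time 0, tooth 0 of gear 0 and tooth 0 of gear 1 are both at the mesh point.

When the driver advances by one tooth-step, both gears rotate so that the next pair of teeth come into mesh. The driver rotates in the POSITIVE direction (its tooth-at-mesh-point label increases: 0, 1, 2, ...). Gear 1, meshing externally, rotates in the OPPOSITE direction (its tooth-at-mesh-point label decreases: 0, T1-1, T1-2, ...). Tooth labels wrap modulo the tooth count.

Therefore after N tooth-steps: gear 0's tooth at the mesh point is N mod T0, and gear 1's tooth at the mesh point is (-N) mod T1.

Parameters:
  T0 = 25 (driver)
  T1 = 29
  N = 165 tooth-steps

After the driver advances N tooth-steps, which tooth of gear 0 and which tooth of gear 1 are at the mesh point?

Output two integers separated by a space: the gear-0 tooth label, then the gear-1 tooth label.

Gear 0 (driver, T0=25): tooth at mesh = N mod T0
  165 = 6 * 25 + 15, so 165 mod 25 = 15
  gear 0 tooth = 15
Gear 1 (driven, T1=29): tooth at mesh = (-N) mod T1
  165 = 5 * 29 + 20, so 165 mod 29 = 20
  (-165) mod 29 = (-20) mod 29 = 29 - 20 = 9
Mesh after 165 steps: gear-0 tooth 15 meets gear-1 tooth 9

Answer: 15 9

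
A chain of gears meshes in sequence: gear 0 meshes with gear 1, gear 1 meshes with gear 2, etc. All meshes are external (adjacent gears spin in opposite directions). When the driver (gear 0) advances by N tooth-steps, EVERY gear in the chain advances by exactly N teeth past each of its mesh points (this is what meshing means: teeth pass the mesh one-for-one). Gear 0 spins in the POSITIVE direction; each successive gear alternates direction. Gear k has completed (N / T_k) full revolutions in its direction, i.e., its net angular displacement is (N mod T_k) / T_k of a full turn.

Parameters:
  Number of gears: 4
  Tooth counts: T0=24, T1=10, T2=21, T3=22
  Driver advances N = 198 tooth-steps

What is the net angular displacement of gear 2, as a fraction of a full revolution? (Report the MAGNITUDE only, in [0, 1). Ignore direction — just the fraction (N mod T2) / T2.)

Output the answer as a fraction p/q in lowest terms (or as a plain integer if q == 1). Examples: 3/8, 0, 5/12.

Chain of 4 gears, tooth counts: [24, 10, 21, 22]
  gear 0: T0=24, direction=positive, advance = 198 mod 24 = 6 teeth = 6/24 turn
  gear 1: T1=10, direction=negative, advance = 198 mod 10 = 8 teeth = 8/10 turn
  gear 2: T2=21, direction=positive, advance = 198 mod 21 = 9 teeth = 9/21 turn
  gear 3: T3=22, direction=negative, advance = 198 mod 22 = 0 teeth = 0/22 turn
Gear 2: 198 mod 21 = 9
Fraction = 9 / 21 = 3/7 (gcd(9,21)=3) = 3/7

Answer: 3/7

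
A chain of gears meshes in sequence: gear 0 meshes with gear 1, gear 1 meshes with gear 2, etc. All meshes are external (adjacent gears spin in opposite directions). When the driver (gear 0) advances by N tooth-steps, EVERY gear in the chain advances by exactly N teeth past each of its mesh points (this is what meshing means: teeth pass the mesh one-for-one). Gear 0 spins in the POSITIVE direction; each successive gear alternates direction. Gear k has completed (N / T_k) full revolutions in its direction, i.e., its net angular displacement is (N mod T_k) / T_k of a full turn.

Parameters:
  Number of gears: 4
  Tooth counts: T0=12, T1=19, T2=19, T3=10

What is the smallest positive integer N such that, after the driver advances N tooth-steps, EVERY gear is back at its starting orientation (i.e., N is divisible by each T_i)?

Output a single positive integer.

Answer: 1140

Derivation:
Gear k returns to start when N is a multiple of T_k.
All gears at start simultaneously when N is a common multiple of [12, 19, 19, 10]; the smallest such N is lcm(12, 19, 19, 10).
Start: lcm = T0 = 12
Fold in T1=19: gcd(12, 19) = 1; lcm(12, 19) = 12 * 19 / 1 = 228 / 1 = 228
Fold in T2=19: gcd(228, 19) = 19; lcm(228, 19) = 228 * 19 / 19 = 4332 / 19 = 228
Fold in T3=10: gcd(228, 10) = 2; lcm(228, 10) = 228 * 10 / 2 = 2280 / 2 = 1140
Full cycle length = 1140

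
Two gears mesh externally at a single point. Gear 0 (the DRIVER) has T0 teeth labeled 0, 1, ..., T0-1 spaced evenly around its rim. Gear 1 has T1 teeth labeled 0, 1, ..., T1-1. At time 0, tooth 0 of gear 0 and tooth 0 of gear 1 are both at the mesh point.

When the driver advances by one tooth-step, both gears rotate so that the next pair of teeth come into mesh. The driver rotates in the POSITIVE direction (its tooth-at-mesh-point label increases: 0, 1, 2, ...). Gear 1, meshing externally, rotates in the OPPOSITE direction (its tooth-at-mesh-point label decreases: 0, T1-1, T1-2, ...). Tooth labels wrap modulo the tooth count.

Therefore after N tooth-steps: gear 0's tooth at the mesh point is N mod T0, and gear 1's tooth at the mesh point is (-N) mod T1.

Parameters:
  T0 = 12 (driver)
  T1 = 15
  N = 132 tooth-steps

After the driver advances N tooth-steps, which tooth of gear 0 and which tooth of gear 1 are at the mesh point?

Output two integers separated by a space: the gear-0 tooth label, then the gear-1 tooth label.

Gear 0 (driver, T0=12): tooth at mesh = N mod T0
  132 = 11 * 12 + 0, so 132 mod 12 = 0
  gear 0 tooth = 0
Gear 1 (driven, T1=15): tooth at mesh = (-N) mod T1
  132 = 8 * 15 + 12, so 132 mod 15 = 12
  (-132) mod 15 = (-12) mod 15 = 15 - 12 = 3
Mesh after 132 steps: gear-0 tooth 0 meets gear-1 tooth 3

Answer: 0 3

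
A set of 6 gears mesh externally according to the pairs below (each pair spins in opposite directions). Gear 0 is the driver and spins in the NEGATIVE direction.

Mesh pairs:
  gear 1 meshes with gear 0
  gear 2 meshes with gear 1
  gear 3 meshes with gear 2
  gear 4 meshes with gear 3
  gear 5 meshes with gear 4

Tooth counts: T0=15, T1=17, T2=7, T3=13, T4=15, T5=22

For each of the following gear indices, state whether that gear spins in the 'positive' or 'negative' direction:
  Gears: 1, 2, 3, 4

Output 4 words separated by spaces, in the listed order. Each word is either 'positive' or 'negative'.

Gear 0 (driver): negative (depth 0)
  gear 1: meshes with gear 0 -> depth 1 -> positive (opposite of gear 0)
  gear 2: meshes with gear 1 -> depth 2 -> negative (opposite of gear 1)
  gear 3: meshes with gear 2 -> depth 3 -> positive (opposite of gear 2)
  gear 4: meshes with gear 3 -> depth 4 -> negative (opposite of gear 3)
  gear 5: meshes with gear 4 -> depth 5 -> positive (opposite of gear 4)
Queried indices 1, 2, 3, 4 -> positive, negative, positive, negative

Answer: positive negative positive negative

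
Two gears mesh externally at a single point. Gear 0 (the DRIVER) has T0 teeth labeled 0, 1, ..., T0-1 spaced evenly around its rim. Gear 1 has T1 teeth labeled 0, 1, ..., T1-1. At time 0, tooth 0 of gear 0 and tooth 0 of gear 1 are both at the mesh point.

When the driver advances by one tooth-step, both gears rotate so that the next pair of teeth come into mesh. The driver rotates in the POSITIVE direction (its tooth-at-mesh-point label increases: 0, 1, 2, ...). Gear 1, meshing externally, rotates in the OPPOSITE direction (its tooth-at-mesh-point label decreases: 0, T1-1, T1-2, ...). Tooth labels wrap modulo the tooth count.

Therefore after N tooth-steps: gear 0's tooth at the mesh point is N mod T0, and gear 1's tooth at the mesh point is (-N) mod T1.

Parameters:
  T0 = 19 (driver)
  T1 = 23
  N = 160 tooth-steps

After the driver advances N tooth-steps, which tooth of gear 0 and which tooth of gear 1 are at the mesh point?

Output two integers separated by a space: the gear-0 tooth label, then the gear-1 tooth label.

Gear 0 (driver, T0=19): tooth at mesh = N mod T0
  160 = 8 * 19 + 8, so 160 mod 19 = 8
  gear 0 tooth = 8
Gear 1 (driven, T1=23): tooth at mesh = (-N) mod T1
  160 = 6 * 23 + 22, so 160 mod 23 = 22
  (-160) mod 23 = (-22) mod 23 = 23 - 22 = 1
Mesh after 160 steps: gear-0 tooth 8 meets gear-1 tooth 1

Answer: 8 1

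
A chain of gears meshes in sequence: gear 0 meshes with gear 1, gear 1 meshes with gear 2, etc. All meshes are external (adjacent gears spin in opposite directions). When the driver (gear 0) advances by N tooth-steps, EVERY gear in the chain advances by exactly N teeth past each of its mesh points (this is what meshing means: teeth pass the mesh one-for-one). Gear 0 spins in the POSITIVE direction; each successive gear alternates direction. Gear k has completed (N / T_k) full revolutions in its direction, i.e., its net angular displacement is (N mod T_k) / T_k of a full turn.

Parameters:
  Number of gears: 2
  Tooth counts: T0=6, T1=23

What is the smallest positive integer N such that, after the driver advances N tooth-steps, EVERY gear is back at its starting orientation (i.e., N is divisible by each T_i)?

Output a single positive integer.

Gear k returns to start when N is a multiple of T_k.
All gears at start simultaneously when N is a common multiple of [6, 23]; the smallest such N is lcm(6, 23).
Start: lcm = T0 = 6
Fold in T1=23: gcd(6, 23) = 1; lcm(6, 23) = 6 * 23 / 1 = 138 / 1 = 138
Full cycle length = 138

Answer: 138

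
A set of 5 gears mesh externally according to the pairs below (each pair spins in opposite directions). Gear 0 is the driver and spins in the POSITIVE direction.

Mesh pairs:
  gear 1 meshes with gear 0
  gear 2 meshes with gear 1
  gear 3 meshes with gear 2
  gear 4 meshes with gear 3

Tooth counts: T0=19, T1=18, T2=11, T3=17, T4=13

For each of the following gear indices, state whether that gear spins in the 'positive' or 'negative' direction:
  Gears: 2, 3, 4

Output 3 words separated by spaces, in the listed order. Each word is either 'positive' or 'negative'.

Gear 0 (driver): positive (depth 0)
  gear 1: meshes with gear 0 -> depth 1 -> negative (opposite of gear 0)
  gear 2: meshes with gear 1 -> depth 2 -> positive (opposite of gear 1)
  gear 3: meshes with gear 2 -> depth 3 -> negative (opposite of gear 2)
  gear 4: meshes with gear 3 -> depth 4 -> positive (opposite of gear 3)
Queried indices 2, 3, 4 -> positive, negative, positive

Answer: positive negative positive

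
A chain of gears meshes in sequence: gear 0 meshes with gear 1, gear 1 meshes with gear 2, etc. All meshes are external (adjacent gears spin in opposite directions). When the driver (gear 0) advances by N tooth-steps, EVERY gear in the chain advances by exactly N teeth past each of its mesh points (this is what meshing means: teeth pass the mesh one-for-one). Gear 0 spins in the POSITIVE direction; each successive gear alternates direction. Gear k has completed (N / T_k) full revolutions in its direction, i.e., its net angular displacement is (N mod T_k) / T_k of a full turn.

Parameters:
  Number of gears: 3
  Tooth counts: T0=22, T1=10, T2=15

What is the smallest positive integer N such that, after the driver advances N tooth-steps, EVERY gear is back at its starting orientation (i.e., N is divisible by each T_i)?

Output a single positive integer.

Answer: 330

Derivation:
Gear k returns to start when N is a multiple of T_k.
All gears at start simultaneously when N is a common multiple of [22, 10, 15]; the smallest such N is lcm(22, 10, 15).
Start: lcm = T0 = 22
Fold in T1=10: gcd(22, 10) = 2; lcm(22, 10) = 22 * 10 / 2 = 220 / 2 = 110
Fold in T2=15: gcd(110, 15) = 5; lcm(110, 15) = 110 * 15 / 5 = 1650 / 5 = 330
Full cycle length = 330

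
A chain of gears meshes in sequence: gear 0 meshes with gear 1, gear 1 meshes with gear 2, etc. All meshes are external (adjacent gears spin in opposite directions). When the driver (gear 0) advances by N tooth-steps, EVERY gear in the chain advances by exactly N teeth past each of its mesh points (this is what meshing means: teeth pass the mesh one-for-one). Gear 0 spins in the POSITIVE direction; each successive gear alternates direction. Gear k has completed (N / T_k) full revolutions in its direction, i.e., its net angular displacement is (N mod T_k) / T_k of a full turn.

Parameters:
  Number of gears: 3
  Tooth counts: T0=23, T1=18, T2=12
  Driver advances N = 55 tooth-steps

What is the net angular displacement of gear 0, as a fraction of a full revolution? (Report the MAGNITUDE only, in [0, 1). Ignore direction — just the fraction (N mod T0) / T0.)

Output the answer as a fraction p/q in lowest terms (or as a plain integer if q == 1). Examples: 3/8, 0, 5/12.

Chain of 3 gears, tooth counts: [23, 18, 12]
  gear 0: T0=23, direction=positive, advance = 55 mod 23 = 9 teeth = 9/23 turn
  gear 1: T1=18, direction=negative, advance = 55 mod 18 = 1 teeth = 1/18 turn
  gear 2: T2=12, direction=positive, advance = 55 mod 12 = 7 teeth = 7/12 turn
Gear 0: 55 mod 23 = 9
Fraction = 9 / 23 = 9/23 (gcd(9,23)=1) = 9/23

Answer: 9/23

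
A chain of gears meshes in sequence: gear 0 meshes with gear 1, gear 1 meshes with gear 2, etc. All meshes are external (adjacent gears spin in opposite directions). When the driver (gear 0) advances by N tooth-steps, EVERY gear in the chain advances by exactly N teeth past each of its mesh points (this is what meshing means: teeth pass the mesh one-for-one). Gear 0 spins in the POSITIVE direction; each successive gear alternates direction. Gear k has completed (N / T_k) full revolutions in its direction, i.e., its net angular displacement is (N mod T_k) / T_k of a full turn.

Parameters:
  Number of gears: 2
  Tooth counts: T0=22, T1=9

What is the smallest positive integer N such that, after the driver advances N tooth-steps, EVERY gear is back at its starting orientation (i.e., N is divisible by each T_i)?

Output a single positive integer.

Gear k returns to start when N is a multiple of T_k.
All gears at start simultaneously when N is a common multiple of [22, 9]; the smallest such N is lcm(22, 9).
Start: lcm = T0 = 22
Fold in T1=9: gcd(22, 9) = 1; lcm(22, 9) = 22 * 9 / 1 = 198 / 1 = 198
Full cycle length = 198

Answer: 198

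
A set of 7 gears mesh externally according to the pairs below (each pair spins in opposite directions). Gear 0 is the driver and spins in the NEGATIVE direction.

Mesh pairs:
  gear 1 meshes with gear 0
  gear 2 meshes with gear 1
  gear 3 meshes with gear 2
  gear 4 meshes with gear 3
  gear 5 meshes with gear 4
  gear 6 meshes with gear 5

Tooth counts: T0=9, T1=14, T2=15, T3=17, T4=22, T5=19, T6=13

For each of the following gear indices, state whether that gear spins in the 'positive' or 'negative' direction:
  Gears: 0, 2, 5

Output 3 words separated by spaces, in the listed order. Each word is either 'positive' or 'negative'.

Gear 0 (driver): negative (depth 0)
  gear 1: meshes with gear 0 -> depth 1 -> positive (opposite of gear 0)
  gear 2: meshes with gear 1 -> depth 2 -> negative (opposite of gear 1)
  gear 3: meshes with gear 2 -> depth 3 -> positive (opposite of gear 2)
  gear 4: meshes with gear 3 -> depth 4 -> negative (opposite of gear 3)
  gear 5: meshes with gear 4 -> depth 5 -> positive (opposite of gear 4)
  gear 6: meshes with gear 5 -> depth 6 -> negative (opposite of gear 5)
Queried indices 0, 2, 5 -> negative, negative, positive

Answer: negative negative positive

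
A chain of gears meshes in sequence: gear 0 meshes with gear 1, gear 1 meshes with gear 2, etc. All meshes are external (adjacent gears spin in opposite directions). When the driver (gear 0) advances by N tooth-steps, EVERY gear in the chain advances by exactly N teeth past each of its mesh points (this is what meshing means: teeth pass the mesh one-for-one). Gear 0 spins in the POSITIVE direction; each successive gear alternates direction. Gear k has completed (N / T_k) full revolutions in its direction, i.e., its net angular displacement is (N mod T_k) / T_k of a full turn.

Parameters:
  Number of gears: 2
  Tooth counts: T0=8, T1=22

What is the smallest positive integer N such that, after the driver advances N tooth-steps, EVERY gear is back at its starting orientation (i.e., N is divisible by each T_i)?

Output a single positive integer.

Gear k returns to start when N is a multiple of T_k.
All gears at start simultaneously when N is a common multiple of [8, 22]; the smallest such N is lcm(8, 22).
Start: lcm = T0 = 8
Fold in T1=22: gcd(8, 22) = 2; lcm(8, 22) = 8 * 22 / 2 = 176 / 2 = 88
Full cycle length = 88

Answer: 88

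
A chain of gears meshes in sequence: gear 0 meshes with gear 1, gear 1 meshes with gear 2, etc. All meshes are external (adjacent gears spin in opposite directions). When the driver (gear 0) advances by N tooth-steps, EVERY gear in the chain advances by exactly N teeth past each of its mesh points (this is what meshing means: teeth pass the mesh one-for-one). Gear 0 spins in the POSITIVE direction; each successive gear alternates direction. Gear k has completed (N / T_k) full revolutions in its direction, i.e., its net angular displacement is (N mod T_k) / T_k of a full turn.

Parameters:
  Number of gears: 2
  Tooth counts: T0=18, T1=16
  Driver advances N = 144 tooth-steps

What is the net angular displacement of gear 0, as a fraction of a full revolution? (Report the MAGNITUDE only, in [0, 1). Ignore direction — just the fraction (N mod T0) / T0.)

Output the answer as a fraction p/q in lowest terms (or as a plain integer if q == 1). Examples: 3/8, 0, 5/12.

Chain of 2 gears, tooth counts: [18, 16]
  gear 0: T0=18, direction=positive, advance = 144 mod 18 = 0 teeth = 0/18 turn
  gear 1: T1=16, direction=negative, advance = 144 mod 16 = 0 teeth = 0/16 turn
Gear 0: 144 mod 18 = 0
Fraction = 0 / 18 = 0/1 (gcd(0,18)=18) = 0

Answer: 0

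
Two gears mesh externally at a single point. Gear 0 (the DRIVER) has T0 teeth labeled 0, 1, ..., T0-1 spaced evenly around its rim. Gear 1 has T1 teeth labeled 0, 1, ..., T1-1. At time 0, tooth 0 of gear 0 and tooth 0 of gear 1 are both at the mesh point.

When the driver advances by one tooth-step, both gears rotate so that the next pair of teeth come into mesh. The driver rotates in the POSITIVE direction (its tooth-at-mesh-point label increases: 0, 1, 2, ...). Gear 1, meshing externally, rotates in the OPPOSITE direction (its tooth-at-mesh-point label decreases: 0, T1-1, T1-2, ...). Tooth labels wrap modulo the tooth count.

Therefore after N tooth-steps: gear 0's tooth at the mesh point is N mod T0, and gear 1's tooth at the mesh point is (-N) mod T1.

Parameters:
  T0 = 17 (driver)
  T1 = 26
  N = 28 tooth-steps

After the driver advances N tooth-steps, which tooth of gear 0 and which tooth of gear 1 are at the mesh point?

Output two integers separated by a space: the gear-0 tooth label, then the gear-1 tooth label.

Gear 0 (driver, T0=17): tooth at mesh = N mod T0
  28 = 1 * 17 + 11, so 28 mod 17 = 11
  gear 0 tooth = 11
Gear 1 (driven, T1=26): tooth at mesh = (-N) mod T1
  28 = 1 * 26 + 2, so 28 mod 26 = 2
  (-28) mod 26 = (-2) mod 26 = 26 - 2 = 24
Mesh after 28 steps: gear-0 tooth 11 meets gear-1 tooth 24

Answer: 11 24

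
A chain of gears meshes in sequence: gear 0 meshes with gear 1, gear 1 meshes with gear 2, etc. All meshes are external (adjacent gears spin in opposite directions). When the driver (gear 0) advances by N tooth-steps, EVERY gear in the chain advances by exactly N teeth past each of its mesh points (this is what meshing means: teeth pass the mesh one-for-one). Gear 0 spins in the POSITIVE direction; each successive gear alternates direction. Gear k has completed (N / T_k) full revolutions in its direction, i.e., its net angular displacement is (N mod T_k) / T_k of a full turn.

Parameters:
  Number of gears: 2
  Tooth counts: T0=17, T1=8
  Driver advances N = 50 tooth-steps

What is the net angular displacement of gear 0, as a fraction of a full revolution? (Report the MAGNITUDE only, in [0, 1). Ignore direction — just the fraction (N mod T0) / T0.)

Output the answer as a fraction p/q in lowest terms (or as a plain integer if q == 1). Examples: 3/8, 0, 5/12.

Chain of 2 gears, tooth counts: [17, 8]
  gear 0: T0=17, direction=positive, advance = 50 mod 17 = 16 teeth = 16/17 turn
  gear 1: T1=8, direction=negative, advance = 50 mod 8 = 2 teeth = 2/8 turn
Gear 0: 50 mod 17 = 16
Fraction = 16 / 17 = 16/17 (gcd(16,17)=1) = 16/17

Answer: 16/17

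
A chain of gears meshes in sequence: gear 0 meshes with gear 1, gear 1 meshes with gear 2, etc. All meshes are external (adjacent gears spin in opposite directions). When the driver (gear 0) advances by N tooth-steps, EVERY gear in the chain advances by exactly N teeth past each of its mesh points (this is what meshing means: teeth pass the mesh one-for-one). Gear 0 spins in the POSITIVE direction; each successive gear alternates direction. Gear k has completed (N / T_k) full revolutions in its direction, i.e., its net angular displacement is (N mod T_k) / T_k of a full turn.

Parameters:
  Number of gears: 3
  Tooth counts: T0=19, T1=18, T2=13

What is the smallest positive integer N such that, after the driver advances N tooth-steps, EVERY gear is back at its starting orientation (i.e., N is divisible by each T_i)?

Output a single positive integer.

Gear k returns to start when N is a multiple of T_k.
All gears at start simultaneously when N is a common multiple of [19, 18, 13]; the smallest such N is lcm(19, 18, 13).
Start: lcm = T0 = 19
Fold in T1=18: gcd(19, 18) = 1; lcm(19, 18) = 19 * 18 / 1 = 342 / 1 = 342
Fold in T2=13: gcd(342, 13) = 1; lcm(342, 13) = 342 * 13 / 1 = 4446 / 1 = 4446
Full cycle length = 4446

Answer: 4446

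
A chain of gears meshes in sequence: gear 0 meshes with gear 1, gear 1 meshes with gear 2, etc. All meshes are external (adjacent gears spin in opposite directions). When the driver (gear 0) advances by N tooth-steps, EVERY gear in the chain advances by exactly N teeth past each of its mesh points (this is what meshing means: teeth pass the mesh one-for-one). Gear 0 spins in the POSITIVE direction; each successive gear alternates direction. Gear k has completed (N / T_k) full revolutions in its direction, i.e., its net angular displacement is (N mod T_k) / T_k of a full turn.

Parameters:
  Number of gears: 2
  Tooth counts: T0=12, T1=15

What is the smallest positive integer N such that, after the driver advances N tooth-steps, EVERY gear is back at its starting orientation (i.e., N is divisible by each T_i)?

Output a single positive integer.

Gear k returns to start when N is a multiple of T_k.
All gears at start simultaneously when N is a common multiple of [12, 15]; the smallest such N is lcm(12, 15).
Start: lcm = T0 = 12
Fold in T1=15: gcd(12, 15) = 3; lcm(12, 15) = 12 * 15 / 3 = 180 / 3 = 60
Full cycle length = 60

Answer: 60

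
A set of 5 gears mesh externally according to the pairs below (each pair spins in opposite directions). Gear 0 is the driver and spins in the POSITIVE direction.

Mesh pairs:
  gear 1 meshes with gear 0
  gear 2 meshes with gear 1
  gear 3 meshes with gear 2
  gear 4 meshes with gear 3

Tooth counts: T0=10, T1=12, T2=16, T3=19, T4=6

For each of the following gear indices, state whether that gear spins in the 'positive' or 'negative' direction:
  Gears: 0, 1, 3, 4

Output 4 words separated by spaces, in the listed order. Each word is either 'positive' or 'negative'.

Answer: positive negative negative positive

Derivation:
Gear 0 (driver): positive (depth 0)
  gear 1: meshes with gear 0 -> depth 1 -> negative (opposite of gear 0)
  gear 2: meshes with gear 1 -> depth 2 -> positive (opposite of gear 1)
  gear 3: meshes with gear 2 -> depth 3 -> negative (opposite of gear 2)
  gear 4: meshes with gear 3 -> depth 4 -> positive (opposite of gear 3)
Queried indices 0, 1, 3, 4 -> positive, negative, negative, positive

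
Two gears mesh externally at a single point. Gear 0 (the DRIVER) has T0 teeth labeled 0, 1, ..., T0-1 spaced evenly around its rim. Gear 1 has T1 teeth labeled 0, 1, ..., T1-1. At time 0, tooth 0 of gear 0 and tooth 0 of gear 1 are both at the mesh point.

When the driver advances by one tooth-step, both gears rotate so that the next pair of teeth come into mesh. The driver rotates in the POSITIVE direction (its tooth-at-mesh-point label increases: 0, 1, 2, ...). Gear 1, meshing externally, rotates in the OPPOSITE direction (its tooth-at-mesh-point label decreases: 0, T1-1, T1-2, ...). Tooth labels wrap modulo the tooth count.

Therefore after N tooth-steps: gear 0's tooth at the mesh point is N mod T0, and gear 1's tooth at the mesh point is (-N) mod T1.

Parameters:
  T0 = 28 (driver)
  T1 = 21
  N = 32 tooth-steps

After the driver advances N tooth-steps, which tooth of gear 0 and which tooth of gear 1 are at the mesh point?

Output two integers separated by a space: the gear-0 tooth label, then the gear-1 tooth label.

Answer: 4 10

Derivation:
Gear 0 (driver, T0=28): tooth at mesh = N mod T0
  32 = 1 * 28 + 4, so 32 mod 28 = 4
  gear 0 tooth = 4
Gear 1 (driven, T1=21): tooth at mesh = (-N) mod T1
  32 = 1 * 21 + 11, so 32 mod 21 = 11
  (-32) mod 21 = (-11) mod 21 = 21 - 11 = 10
Mesh after 32 steps: gear-0 tooth 4 meets gear-1 tooth 10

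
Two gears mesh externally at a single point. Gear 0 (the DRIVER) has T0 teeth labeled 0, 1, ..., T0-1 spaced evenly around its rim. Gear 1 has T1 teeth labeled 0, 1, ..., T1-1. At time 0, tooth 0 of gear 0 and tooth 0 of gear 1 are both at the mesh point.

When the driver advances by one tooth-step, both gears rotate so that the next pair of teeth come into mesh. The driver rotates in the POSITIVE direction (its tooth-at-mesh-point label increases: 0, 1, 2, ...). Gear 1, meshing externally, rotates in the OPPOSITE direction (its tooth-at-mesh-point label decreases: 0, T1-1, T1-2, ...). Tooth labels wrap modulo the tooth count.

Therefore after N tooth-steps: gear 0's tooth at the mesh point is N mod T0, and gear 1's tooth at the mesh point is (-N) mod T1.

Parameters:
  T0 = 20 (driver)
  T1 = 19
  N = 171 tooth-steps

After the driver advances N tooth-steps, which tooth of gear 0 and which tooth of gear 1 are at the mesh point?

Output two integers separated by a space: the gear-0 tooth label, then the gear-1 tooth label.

Answer: 11 0

Derivation:
Gear 0 (driver, T0=20): tooth at mesh = N mod T0
  171 = 8 * 20 + 11, so 171 mod 20 = 11
  gear 0 tooth = 11
Gear 1 (driven, T1=19): tooth at mesh = (-N) mod T1
  171 = 9 * 19 + 0, so 171 mod 19 = 0
  (-171) mod 19 = 0
Mesh after 171 steps: gear-0 tooth 11 meets gear-1 tooth 0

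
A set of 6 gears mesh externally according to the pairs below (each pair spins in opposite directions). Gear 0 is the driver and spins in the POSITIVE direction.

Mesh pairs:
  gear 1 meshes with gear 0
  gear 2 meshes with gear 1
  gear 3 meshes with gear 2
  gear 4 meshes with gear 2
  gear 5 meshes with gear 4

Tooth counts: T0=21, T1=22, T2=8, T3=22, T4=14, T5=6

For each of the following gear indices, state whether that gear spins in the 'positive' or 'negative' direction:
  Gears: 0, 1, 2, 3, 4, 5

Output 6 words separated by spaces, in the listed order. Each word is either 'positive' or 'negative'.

Gear 0 (driver): positive (depth 0)
  gear 1: meshes with gear 0 -> depth 1 -> negative (opposite of gear 0)
  gear 2: meshes with gear 1 -> depth 2 -> positive (opposite of gear 1)
  gear 3: meshes with gear 2 -> depth 3 -> negative (opposite of gear 2)
  gear 4: meshes with gear 2 -> depth 3 -> negative (opposite of gear 2)
  gear 5: meshes with gear 4 -> depth 4 -> positive (opposite of gear 4)
Queried indices 0, 1, 2, 3, 4, 5 -> positive, negative, positive, negative, negative, positive

Answer: positive negative positive negative negative positive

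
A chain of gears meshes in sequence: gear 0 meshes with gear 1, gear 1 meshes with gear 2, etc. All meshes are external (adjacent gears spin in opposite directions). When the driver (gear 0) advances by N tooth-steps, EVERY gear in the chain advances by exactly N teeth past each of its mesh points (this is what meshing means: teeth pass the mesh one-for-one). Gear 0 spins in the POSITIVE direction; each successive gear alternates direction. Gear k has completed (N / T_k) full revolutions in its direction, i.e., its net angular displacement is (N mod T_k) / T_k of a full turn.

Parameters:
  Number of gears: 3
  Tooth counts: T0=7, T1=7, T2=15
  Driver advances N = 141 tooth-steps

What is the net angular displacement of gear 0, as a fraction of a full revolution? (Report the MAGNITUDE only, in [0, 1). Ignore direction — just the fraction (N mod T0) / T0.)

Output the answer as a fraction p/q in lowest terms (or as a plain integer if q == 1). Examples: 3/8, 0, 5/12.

Chain of 3 gears, tooth counts: [7, 7, 15]
  gear 0: T0=7, direction=positive, advance = 141 mod 7 = 1 teeth = 1/7 turn
  gear 1: T1=7, direction=negative, advance = 141 mod 7 = 1 teeth = 1/7 turn
  gear 2: T2=15, direction=positive, advance = 141 mod 15 = 6 teeth = 6/15 turn
Gear 0: 141 mod 7 = 1
Fraction = 1 / 7 = 1/7 (gcd(1,7)=1) = 1/7

Answer: 1/7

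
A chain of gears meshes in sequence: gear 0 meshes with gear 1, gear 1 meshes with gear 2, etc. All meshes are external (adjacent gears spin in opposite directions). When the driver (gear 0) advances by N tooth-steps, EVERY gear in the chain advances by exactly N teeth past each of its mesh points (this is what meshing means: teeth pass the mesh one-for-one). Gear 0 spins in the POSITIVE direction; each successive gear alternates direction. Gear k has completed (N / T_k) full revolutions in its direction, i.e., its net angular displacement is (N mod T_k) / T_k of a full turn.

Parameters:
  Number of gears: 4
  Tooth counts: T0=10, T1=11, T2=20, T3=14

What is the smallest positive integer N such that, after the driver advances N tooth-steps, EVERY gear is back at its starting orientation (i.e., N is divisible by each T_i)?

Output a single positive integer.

Answer: 1540

Derivation:
Gear k returns to start when N is a multiple of T_k.
All gears at start simultaneously when N is a common multiple of [10, 11, 20, 14]; the smallest such N is lcm(10, 11, 20, 14).
Start: lcm = T0 = 10
Fold in T1=11: gcd(10, 11) = 1; lcm(10, 11) = 10 * 11 / 1 = 110 / 1 = 110
Fold in T2=20: gcd(110, 20) = 10; lcm(110, 20) = 110 * 20 / 10 = 2200 / 10 = 220
Fold in T3=14: gcd(220, 14) = 2; lcm(220, 14) = 220 * 14 / 2 = 3080 / 2 = 1540
Full cycle length = 1540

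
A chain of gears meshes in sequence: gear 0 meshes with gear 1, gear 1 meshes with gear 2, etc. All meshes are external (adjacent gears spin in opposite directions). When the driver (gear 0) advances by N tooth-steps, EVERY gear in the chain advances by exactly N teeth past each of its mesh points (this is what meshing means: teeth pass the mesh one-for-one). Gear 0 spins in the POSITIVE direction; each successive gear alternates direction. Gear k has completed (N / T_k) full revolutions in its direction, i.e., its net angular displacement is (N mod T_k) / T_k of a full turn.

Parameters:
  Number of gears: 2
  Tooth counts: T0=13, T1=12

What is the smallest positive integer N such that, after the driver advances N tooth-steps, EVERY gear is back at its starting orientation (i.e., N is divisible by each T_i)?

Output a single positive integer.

Gear k returns to start when N is a multiple of T_k.
All gears at start simultaneously when N is a common multiple of [13, 12]; the smallest such N is lcm(13, 12).
Start: lcm = T0 = 13
Fold in T1=12: gcd(13, 12) = 1; lcm(13, 12) = 13 * 12 / 1 = 156 / 1 = 156
Full cycle length = 156

Answer: 156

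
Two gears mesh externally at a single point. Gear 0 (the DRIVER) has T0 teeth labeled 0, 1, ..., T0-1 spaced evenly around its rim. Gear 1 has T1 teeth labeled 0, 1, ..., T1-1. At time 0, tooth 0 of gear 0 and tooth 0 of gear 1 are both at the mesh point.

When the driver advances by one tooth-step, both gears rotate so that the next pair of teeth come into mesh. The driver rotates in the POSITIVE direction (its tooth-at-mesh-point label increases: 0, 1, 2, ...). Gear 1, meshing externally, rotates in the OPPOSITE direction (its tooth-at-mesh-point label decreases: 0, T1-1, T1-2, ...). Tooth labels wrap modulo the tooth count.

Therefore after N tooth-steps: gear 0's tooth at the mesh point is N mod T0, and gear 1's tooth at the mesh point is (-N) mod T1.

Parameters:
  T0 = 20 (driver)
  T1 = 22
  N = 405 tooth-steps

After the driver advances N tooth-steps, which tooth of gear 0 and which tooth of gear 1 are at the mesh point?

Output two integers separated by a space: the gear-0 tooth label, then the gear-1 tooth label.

Gear 0 (driver, T0=20): tooth at mesh = N mod T0
  405 = 20 * 20 + 5, so 405 mod 20 = 5
  gear 0 tooth = 5
Gear 1 (driven, T1=22): tooth at mesh = (-N) mod T1
  405 = 18 * 22 + 9, so 405 mod 22 = 9
  (-405) mod 22 = (-9) mod 22 = 22 - 9 = 13
Mesh after 405 steps: gear-0 tooth 5 meets gear-1 tooth 13

Answer: 5 13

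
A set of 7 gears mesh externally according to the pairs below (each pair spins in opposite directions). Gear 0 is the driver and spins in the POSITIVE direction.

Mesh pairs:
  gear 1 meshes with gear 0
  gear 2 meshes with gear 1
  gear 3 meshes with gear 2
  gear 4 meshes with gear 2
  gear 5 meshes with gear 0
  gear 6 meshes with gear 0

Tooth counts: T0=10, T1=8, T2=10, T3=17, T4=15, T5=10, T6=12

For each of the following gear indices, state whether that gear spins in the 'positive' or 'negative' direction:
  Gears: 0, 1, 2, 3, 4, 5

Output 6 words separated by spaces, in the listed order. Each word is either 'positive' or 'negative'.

Answer: positive negative positive negative negative negative

Derivation:
Gear 0 (driver): positive (depth 0)
  gear 1: meshes with gear 0 -> depth 1 -> negative (opposite of gear 0)
  gear 2: meshes with gear 1 -> depth 2 -> positive (opposite of gear 1)
  gear 3: meshes with gear 2 -> depth 3 -> negative (opposite of gear 2)
  gear 4: meshes with gear 2 -> depth 3 -> negative (opposite of gear 2)
  gear 5: meshes with gear 0 -> depth 1 -> negative (opposite of gear 0)
  gear 6: meshes with gear 0 -> depth 1 -> negative (opposite of gear 0)
Queried indices 0, 1, 2, 3, 4, 5 -> positive, negative, positive, negative, negative, negative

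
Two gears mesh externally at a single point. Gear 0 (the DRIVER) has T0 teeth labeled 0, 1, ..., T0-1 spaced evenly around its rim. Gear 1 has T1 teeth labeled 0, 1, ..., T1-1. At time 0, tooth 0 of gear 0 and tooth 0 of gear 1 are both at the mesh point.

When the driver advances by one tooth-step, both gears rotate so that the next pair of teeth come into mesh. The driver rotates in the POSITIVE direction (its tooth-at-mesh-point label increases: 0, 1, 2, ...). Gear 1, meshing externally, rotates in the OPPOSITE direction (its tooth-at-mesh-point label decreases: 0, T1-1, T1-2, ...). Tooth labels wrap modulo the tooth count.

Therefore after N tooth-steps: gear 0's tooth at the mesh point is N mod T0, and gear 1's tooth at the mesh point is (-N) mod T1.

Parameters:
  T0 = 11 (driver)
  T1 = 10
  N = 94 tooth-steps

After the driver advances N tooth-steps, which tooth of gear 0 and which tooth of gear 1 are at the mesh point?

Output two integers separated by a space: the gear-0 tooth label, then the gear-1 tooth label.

Answer: 6 6

Derivation:
Gear 0 (driver, T0=11): tooth at mesh = N mod T0
  94 = 8 * 11 + 6, so 94 mod 11 = 6
  gear 0 tooth = 6
Gear 1 (driven, T1=10): tooth at mesh = (-N) mod T1
  94 = 9 * 10 + 4, so 94 mod 10 = 4
  (-94) mod 10 = (-4) mod 10 = 10 - 4 = 6
Mesh after 94 steps: gear-0 tooth 6 meets gear-1 tooth 6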